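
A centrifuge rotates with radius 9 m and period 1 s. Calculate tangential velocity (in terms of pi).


Given: radius r = 9 m, period T = 1 s
Using v = 2*pi*r / T
v = 2*pi*9 / 1
v = 18*pi / 1
v = 18*pi m/s

18*pi m/s


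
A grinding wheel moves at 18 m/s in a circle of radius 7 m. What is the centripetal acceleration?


Given: v = 18 m/s, r = 7 m
Using a_c = v^2 / r
a_c = 18^2 / 7
a_c = 324 / 7
a_c = 324/7 m/s^2

324/7 m/s^2


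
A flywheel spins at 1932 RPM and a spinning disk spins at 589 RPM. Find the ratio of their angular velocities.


Given: RPM_A = 1932, RPM_B = 589
omega = 2*pi*RPM/60, so omega_A/omega_B = RPM_A / RPM_B
omega_A/omega_B = 1932 / 589
omega_A/omega_B = 1932/589

1932/589


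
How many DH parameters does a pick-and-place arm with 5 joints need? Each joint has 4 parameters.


Given: 5 joints, 4 DH parameters per joint (d, theta, a, alpha)
Total DH parameters = number_of_joints * 4
Total = 5 * 4
Total = 20

20


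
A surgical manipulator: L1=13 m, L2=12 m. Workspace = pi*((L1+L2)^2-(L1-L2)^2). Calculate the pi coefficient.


Given: L1 = 13, L2 = 12
(L1+L2)^2 = (25)^2 = 625
(L1-L2)^2 = (1)^2 = 1
Difference = 625 - 1 = 624
This equals 4*L1*L2 = 4*13*12 = 624
Workspace area = 624*pi

624


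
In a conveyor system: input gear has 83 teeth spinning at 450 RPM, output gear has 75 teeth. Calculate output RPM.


Given: N1 = 83 teeth, w1 = 450 RPM, N2 = 75 teeth
Using N1*w1 = N2*w2
w2 = N1*w1 / N2
w2 = 83*450 / 75
w2 = 37350 / 75
w2 = 498 RPM

498 RPM


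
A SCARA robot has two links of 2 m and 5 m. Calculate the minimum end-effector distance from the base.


Given: L1 = 2 m, L2 = 5 m
For a 2-link planar arm, min reach = |L1 - L2| (second link folded back)
Min reach = |2 - 5|
Min reach = 3 m

3 m


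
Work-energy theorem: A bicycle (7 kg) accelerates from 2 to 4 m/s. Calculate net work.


Given: m = 7 kg, v0 = 2 m/s, v = 4 m/s
Using W = (1/2)*m*(v^2 - v0^2)
v^2 = 4^2 = 16
v0^2 = 2^2 = 4
v^2 - v0^2 = 16 - 4 = 12
W = (1/2)*7*12 = 42 J

42 J


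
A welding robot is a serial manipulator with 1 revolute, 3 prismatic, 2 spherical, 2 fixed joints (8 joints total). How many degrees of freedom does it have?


Given: serial robot with 1 revolute, 3 prismatic, 2 spherical, 2 fixed joints
DOF contribution per joint type: revolute=1, prismatic=1, spherical=3, fixed=0
DOF = 1*1 + 3*1 + 2*3 + 2*0
DOF = 10

10


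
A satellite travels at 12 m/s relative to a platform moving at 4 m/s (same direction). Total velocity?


Given: object velocity = 12 m/s, platform velocity = 4 m/s (same direction)
Using classical velocity addition: v_total = v_object + v_platform
v_total = 12 + 4
v_total = 16 m/s

16 m/s


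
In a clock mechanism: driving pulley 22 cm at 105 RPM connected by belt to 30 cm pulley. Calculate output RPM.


Given: D1 = 22 cm, w1 = 105 RPM, D2 = 30 cm
Using D1*w1 = D2*w2
w2 = D1*w1 / D2
w2 = 22*105 / 30
w2 = 2310 / 30
w2 = 77 RPM

77 RPM


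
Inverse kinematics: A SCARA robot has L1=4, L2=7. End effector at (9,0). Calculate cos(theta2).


Given: L1 = 4, L2 = 7, target (x, y) = (9, 0)
Using cos(theta2) = (x^2 + y^2 - L1^2 - L2^2) / (2*L1*L2)
x^2 + y^2 = 9^2 + 0 = 81
L1^2 + L2^2 = 16 + 49 = 65
Numerator = 81 - 65 = 16
Denominator = 2*4*7 = 56
cos(theta2) = 16/56 = 2/7

2/7


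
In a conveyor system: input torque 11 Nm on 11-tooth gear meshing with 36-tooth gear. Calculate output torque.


Given: N1 = 11, N2 = 36, T1 = 11 Nm
Using T2/T1 = N2/N1
T2 = T1 * N2 / N1
T2 = 11 * 36 / 11
T2 = 396 / 11
T2 = 36 Nm

36 Nm


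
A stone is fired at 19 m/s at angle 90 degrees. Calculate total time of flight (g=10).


Given: v0 = 19 m/s, theta = 90 deg, g = 10 m/s^2
sin(90) = 1
Using T = 2*v0*sin(theta) / g
T = 2*19*1 / 10
T = 38 / 10
T = 19/5 s

19/5 s


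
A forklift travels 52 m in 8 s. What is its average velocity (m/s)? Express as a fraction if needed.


Given: distance d = 52 m, time t = 8 s
Using v = d / t
v = 52 / 8
v = 13/2 m/s

13/2 m/s


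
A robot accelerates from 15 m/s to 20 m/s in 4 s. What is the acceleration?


Given: initial velocity v0 = 15 m/s, final velocity v = 20 m/s, time t = 4 s
Using a = (v - v0) / t
a = (20 - 15) / 4
a = 5 / 4
a = 5/4 m/s^2

5/4 m/s^2


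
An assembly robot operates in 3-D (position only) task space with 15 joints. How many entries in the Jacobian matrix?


Given: task space dimension = 3, joints = 15
Jacobian is a 3 x 15 matrix
Total entries = rows * columns
Total = 3 * 15
Total = 45

45


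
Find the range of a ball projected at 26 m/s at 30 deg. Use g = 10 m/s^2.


Given: v0 = 26 m/s, theta = 30 deg, g = 10 m/s^2
sin(2*30) = sin(60) = sqrt(3)/2
Using R = v0^2 * sin(2*theta) / g
R = 26^2 * (sqrt(3)/2) / 10
R = 676 * sqrt(3) / 20
R = 169/5*sqrt(3) m

169/5*sqrt(3) m


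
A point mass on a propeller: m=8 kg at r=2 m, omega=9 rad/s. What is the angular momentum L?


Given: m = 8 kg, r = 2 m, omega = 9 rad/s
For a point mass: I = m*r^2
I = 8*2^2 = 8*4 = 32
L = I*omega = 32*9
L = 288 kg*m^2/s

288 kg*m^2/s


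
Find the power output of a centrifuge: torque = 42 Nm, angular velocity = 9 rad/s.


Given: tau = 42 Nm, omega = 9 rad/s
Using P = tau * omega
P = 42 * 9
P = 378 W

378 W


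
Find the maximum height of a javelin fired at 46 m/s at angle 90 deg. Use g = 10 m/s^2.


Given: v0 = 46 m/s, theta = 90 deg, g = 10 m/s^2
sin^2(90) = 1
Using H = v0^2 * sin^2(theta) / (2*g)
H = 46^2 * 1 / (2*10)
H = 2116 * 1 / 20
H = 2116 / 20
H = 529/5 m

529/5 m


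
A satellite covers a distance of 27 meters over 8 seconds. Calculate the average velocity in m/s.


Given: distance d = 27 m, time t = 8 s
Using v = d / t
v = 27 / 8
v = 27/8 m/s

27/8 m/s


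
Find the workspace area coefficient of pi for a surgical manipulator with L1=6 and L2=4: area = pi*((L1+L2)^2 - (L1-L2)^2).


Given: L1 = 6, L2 = 4
(L1+L2)^2 = (10)^2 = 100
(L1-L2)^2 = (2)^2 = 4
Difference = 100 - 4 = 96
This equals 4*L1*L2 = 4*6*4 = 96
Workspace area = 96*pi

96


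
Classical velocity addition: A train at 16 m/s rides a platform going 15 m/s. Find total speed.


Given: object velocity = 16 m/s, platform velocity = 15 m/s (same direction)
Using classical velocity addition: v_total = v_object + v_platform
v_total = 16 + 15
v_total = 31 m/s

31 m/s


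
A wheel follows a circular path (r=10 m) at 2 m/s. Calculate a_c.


Given: v = 2 m/s, r = 10 m
Using a_c = v^2 / r
a_c = 2^2 / 10
a_c = 4 / 10
a_c = 2/5 m/s^2

2/5 m/s^2


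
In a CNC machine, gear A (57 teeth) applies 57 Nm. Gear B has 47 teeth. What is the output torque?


Given: N1 = 57, N2 = 47, T1 = 57 Nm
Using T2/T1 = N2/N1
T2 = T1 * N2 / N1
T2 = 57 * 47 / 57
T2 = 2679 / 57
T2 = 47 Nm

47 Nm


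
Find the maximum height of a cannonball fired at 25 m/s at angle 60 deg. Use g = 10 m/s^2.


Given: v0 = 25 m/s, theta = 60 deg, g = 10 m/s^2
sin^2(60) = 3/4
Using H = v0^2 * sin^2(theta) / (2*g)
H = 25^2 * 3/4 / (2*10)
H = 625 * 3/4 / 20
H = 1875/4 / 20
H = 375/16 m

375/16 m


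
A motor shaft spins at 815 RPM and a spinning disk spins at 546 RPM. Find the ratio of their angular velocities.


Given: RPM_A = 815, RPM_B = 546
omega = 2*pi*RPM/60, so omega_A/omega_B = RPM_A / RPM_B
omega_A/omega_B = 815 / 546
omega_A/omega_B = 815/546

815/546


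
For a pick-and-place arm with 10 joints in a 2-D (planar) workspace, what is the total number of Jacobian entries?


Given: task space dimension = 2, joints = 10
Jacobian is a 2 x 10 matrix
Total entries = rows * columns
Total = 2 * 10
Total = 20

20


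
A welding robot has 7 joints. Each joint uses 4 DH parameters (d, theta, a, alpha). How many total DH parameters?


Given: 7 joints, 4 DH parameters per joint (d, theta, a, alpha)
Total DH parameters = number_of_joints * 4
Total = 7 * 4
Total = 28

28


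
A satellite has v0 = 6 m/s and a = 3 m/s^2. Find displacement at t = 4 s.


Given: v0 = 6 m/s, a = 3 m/s^2, t = 4 s
Using s = v0*t + (1/2)*a*t^2
s = 6*4 + (1/2)*3*4^2
s = 24 + (1/2)*48
s = 24 + 24
s = 48

48 m


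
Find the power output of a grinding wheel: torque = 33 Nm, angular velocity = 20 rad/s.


Given: tau = 33 Nm, omega = 20 rad/s
Using P = tau * omega
P = 33 * 20
P = 660 W

660 W


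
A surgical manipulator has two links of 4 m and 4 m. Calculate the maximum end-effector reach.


Given: L1 = 4 m, L2 = 4 m
For a 2-link planar arm, max reach = L1 + L2 (fully extended)
Max reach = 4 + 4
Max reach = 8 m

8 m


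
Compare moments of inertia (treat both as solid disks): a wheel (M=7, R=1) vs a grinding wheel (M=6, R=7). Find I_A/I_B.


Given: M1=7 kg, R1=1 m, M2=6 kg, R2=7 m
For a disk: I = (1/2)*M*R^2, so I_A/I_B = (M1*R1^2)/(M2*R2^2)
M1*R1^2 = 7*1 = 7
M2*R2^2 = 6*49 = 294
I_A/I_B = 7/294 = 1/42

1/42


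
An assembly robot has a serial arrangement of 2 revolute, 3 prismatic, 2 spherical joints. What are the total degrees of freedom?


Given: serial robot with 2 revolute, 3 prismatic, 2 spherical joints
DOF contribution per joint type: revolute=1, prismatic=1, spherical=3, fixed=0
DOF = 2*1 + 3*1 + 2*3
DOF = 11

11


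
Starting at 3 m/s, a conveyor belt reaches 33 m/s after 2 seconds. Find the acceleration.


Given: initial velocity v0 = 3 m/s, final velocity v = 33 m/s, time t = 2 s
Using a = (v - v0) / t
a = (33 - 3) / 2
a = 30 / 2
a = 15 m/s^2

15 m/s^2


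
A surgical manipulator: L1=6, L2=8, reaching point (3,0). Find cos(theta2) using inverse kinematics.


Given: L1 = 6, L2 = 8, target (x, y) = (3, 0)
Using cos(theta2) = (x^2 + y^2 - L1^2 - L2^2) / (2*L1*L2)
x^2 + y^2 = 3^2 + 0 = 9
L1^2 + L2^2 = 36 + 64 = 100
Numerator = 9 - 100 = -91
Denominator = 2*6*8 = 96
cos(theta2) = -91/96 = -91/96

-91/96


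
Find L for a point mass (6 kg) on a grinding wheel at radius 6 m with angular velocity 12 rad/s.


Given: m = 6 kg, r = 6 m, omega = 12 rad/s
For a point mass: I = m*r^2
I = 6*6^2 = 6*36 = 216
L = I*omega = 216*12
L = 2592 kg*m^2/s

2592 kg*m^2/s


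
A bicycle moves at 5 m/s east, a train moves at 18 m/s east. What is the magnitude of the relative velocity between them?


Given: v_A = 5 m/s east, v_B = 18 m/s east
Both move in the same direction; relative speed = |v_A - v_B|
|5 - 18| = |-13|
= 13 m/s

13 m/s


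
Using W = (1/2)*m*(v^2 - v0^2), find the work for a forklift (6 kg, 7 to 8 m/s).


Given: m = 6 kg, v0 = 7 m/s, v = 8 m/s
Using W = (1/2)*m*(v^2 - v0^2)
v^2 = 8^2 = 64
v0^2 = 7^2 = 49
v^2 - v0^2 = 64 - 49 = 15
W = (1/2)*6*15 = 45 J

45 J


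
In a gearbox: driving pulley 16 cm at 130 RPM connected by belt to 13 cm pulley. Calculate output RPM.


Given: D1 = 16 cm, w1 = 130 RPM, D2 = 13 cm
Using D1*w1 = D2*w2
w2 = D1*w1 / D2
w2 = 16*130 / 13
w2 = 2080 / 13
w2 = 160 RPM

160 RPM


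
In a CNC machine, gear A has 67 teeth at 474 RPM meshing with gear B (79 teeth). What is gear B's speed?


Given: N1 = 67 teeth, w1 = 474 RPM, N2 = 79 teeth
Using N1*w1 = N2*w2
w2 = N1*w1 / N2
w2 = 67*474 / 79
w2 = 31758 / 79
w2 = 402 RPM

402 RPM


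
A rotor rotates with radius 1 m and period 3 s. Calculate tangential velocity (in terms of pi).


Given: radius r = 1 m, period T = 3 s
Using v = 2*pi*r / T
v = 2*pi*1 / 3
v = 2*pi / 3
v = 2/3*pi m/s

2/3*pi m/s


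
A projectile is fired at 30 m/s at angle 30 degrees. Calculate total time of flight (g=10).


Given: v0 = 30 m/s, theta = 30 deg, g = 10 m/s^2
sin(30) = 1/2
Using T = 2*v0*sin(theta) / g
T = 2*30*1/2 / 10
T = 30 / 10
T = 3 s

3 s


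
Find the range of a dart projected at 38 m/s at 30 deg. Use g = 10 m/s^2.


Given: v0 = 38 m/s, theta = 30 deg, g = 10 m/s^2
sin(2*30) = sin(60) = sqrt(3)/2
Using R = v0^2 * sin(2*theta) / g
R = 38^2 * (sqrt(3)/2) / 10
R = 1444 * sqrt(3) / 20
R = 361/5*sqrt(3) m

361/5*sqrt(3) m


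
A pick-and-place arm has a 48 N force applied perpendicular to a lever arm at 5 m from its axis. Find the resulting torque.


Given: F = 48 N, r = 5 m, angle = 90 deg (perpendicular)
Using tau = F * r * sin(90)
sin(90) = 1
tau = 48 * 5 * 1
tau = 240 Nm

240 Nm


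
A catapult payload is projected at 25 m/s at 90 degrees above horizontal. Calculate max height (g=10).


Given: v0 = 25 m/s, theta = 90 deg, g = 10 m/s^2
sin^2(90) = 1
Using H = v0^2 * sin^2(theta) / (2*g)
H = 25^2 * 1 / (2*10)
H = 625 * 1 / 20
H = 625 / 20
H = 125/4 m

125/4 m


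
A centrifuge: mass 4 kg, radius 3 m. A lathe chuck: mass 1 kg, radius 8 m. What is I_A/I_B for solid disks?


Given: M1=4 kg, R1=3 m, M2=1 kg, R2=8 m
For a disk: I = (1/2)*M*R^2, so I_A/I_B = (M1*R1^2)/(M2*R2^2)
M1*R1^2 = 4*9 = 36
M2*R2^2 = 1*64 = 64
I_A/I_B = 36/64 = 9/16

9/16


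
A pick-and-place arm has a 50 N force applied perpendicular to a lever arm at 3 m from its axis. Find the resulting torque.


Given: F = 50 N, r = 3 m, angle = 90 deg (perpendicular)
Using tau = F * r * sin(90)
sin(90) = 1
tau = 50 * 3 * 1
tau = 150 Nm

150 Nm


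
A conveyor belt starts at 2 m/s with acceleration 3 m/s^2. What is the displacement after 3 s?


Given: v0 = 2 m/s, a = 3 m/s^2, t = 3 s
Using s = v0*t + (1/2)*a*t^2
s = 2*3 + (1/2)*3*3^2
s = 6 + (1/2)*27
s = 6 + 27/2
s = 39/2

39/2 m


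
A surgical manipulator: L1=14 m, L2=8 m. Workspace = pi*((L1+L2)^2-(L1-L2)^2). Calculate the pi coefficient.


Given: L1 = 14, L2 = 8
(L1+L2)^2 = (22)^2 = 484
(L1-L2)^2 = (6)^2 = 36
Difference = 484 - 36 = 448
This equals 4*L1*L2 = 4*14*8 = 448
Workspace area = 448*pi

448


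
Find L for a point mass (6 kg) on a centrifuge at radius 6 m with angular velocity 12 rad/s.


Given: m = 6 kg, r = 6 m, omega = 12 rad/s
For a point mass: I = m*r^2
I = 6*6^2 = 6*36 = 216
L = I*omega = 216*12
L = 2592 kg*m^2/s

2592 kg*m^2/s


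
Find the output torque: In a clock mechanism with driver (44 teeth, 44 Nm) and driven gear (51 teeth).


Given: N1 = 44, N2 = 51, T1 = 44 Nm
Using T2/T1 = N2/N1
T2 = T1 * N2 / N1
T2 = 44 * 51 / 44
T2 = 2244 / 44
T2 = 51 Nm

51 Nm


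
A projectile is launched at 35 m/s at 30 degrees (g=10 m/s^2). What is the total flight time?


Given: v0 = 35 m/s, theta = 30 deg, g = 10 m/s^2
sin(30) = 1/2
Using T = 2*v0*sin(theta) / g
T = 2*35*1/2 / 10
T = 35 / 10
T = 7/2 s

7/2 s


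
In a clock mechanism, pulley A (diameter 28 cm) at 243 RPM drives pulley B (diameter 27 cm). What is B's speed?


Given: D1 = 28 cm, w1 = 243 RPM, D2 = 27 cm
Using D1*w1 = D2*w2
w2 = D1*w1 / D2
w2 = 28*243 / 27
w2 = 6804 / 27
w2 = 252 RPM

252 RPM


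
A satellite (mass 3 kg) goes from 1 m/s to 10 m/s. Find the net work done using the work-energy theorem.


Given: m = 3 kg, v0 = 1 m/s, v = 10 m/s
Using W = (1/2)*m*(v^2 - v0^2)
v^2 = 10^2 = 100
v0^2 = 1^2 = 1
v^2 - v0^2 = 100 - 1 = 99
W = (1/2)*3*99 = 297/2 J

297/2 J


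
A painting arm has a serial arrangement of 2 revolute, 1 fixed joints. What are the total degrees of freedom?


Given: serial robot with 2 revolute, 1 fixed joints
DOF contribution per joint type: revolute=1, prismatic=1, spherical=3, fixed=0
DOF = 2*1 + 1*0
DOF = 2

2


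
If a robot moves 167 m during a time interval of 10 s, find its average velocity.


Given: distance d = 167 m, time t = 10 s
Using v = d / t
v = 167 / 10
v = 167/10 m/s

167/10 m/s


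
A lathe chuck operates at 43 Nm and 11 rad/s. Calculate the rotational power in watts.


Given: tau = 43 Nm, omega = 11 rad/s
Using P = tau * omega
P = 43 * 11
P = 473 W

473 W


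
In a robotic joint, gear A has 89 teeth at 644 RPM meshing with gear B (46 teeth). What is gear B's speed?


Given: N1 = 89 teeth, w1 = 644 RPM, N2 = 46 teeth
Using N1*w1 = N2*w2
w2 = N1*w1 / N2
w2 = 89*644 / 46
w2 = 57316 / 46
w2 = 1246 RPM

1246 RPM


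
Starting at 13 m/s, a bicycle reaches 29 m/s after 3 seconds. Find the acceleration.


Given: initial velocity v0 = 13 m/s, final velocity v = 29 m/s, time t = 3 s
Using a = (v - v0) / t
a = (29 - 13) / 3
a = 16 / 3
a = 16/3 m/s^2

16/3 m/s^2


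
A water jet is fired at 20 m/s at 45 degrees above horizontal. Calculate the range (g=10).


Given: v0 = 20 m/s, theta = 45 deg, g = 10 m/s^2
sin(2*45) = sin(90) = 1
Using R = v0^2 * sin(2*theta) / g
R = 20^2 * 1 / 10
R = 400 / 10
R = 40 m

40 m


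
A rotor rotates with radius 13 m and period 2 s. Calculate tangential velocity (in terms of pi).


Given: radius r = 13 m, period T = 2 s
Using v = 2*pi*r / T
v = 2*pi*13 / 2
v = 26*pi / 2
v = 13*pi m/s

13*pi m/s


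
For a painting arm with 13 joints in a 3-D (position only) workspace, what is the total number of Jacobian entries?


Given: task space dimension = 3, joints = 13
Jacobian is a 3 x 13 matrix
Total entries = rows * columns
Total = 3 * 13
Total = 39

39


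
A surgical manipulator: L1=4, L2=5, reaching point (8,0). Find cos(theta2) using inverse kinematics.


Given: L1 = 4, L2 = 5, target (x, y) = (8, 0)
Using cos(theta2) = (x^2 + y^2 - L1^2 - L2^2) / (2*L1*L2)
x^2 + y^2 = 8^2 + 0 = 64
L1^2 + L2^2 = 16 + 25 = 41
Numerator = 64 - 41 = 23
Denominator = 2*4*5 = 40
cos(theta2) = 23/40 = 23/40

23/40


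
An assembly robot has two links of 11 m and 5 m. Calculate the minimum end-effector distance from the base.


Given: L1 = 11 m, L2 = 5 m
For a 2-link planar arm, min reach = |L1 - L2| (second link folded back)
Min reach = |11 - 5|
Min reach = 6 m

6 m


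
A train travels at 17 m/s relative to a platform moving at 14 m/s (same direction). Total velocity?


Given: object velocity = 17 m/s, platform velocity = 14 m/s (same direction)
Using classical velocity addition: v_total = v_object + v_platform
v_total = 17 + 14
v_total = 31 m/s

31 m/s


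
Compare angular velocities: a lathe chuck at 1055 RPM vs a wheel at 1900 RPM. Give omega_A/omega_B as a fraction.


Given: RPM_A = 1055, RPM_B = 1900
omega = 2*pi*RPM/60, so omega_A/omega_B = RPM_A / RPM_B
omega_A/omega_B = 1055 / 1900
omega_A/omega_B = 211/380

211/380


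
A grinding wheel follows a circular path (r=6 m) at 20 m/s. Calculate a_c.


Given: v = 20 m/s, r = 6 m
Using a_c = v^2 / r
a_c = 20^2 / 6
a_c = 400 / 6
a_c = 200/3 m/s^2

200/3 m/s^2


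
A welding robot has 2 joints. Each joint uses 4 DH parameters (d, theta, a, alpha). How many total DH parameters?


Given: 2 joints, 4 DH parameters per joint (d, theta, a, alpha)
Total DH parameters = number_of_joints * 4
Total = 2 * 4
Total = 8

8


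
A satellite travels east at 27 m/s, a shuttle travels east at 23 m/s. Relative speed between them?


Given: v_A = 27 m/s east, v_B = 23 m/s east
Both move in the same direction; relative speed = |v_A - v_B|
|27 - 23| = |4|
= 4 m/s

4 m/s


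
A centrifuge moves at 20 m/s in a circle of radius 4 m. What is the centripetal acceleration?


Given: v = 20 m/s, r = 4 m
Using a_c = v^2 / r
a_c = 20^2 / 4
a_c = 400 / 4
a_c = 100 m/s^2

100 m/s^2


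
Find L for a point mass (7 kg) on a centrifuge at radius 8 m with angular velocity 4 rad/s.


Given: m = 7 kg, r = 8 m, omega = 4 rad/s
For a point mass: I = m*r^2
I = 7*8^2 = 7*64 = 448
L = I*omega = 448*4
L = 1792 kg*m^2/s

1792 kg*m^2/s


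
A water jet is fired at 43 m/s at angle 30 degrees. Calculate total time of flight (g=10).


Given: v0 = 43 m/s, theta = 30 deg, g = 10 m/s^2
sin(30) = 1/2
Using T = 2*v0*sin(theta) / g
T = 2*43*1/2 / 10
T = 43 / 10
T = 43/10 s

43/10 s


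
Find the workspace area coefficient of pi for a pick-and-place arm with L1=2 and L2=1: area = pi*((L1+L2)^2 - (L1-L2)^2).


Given: L1 = 2, L2 = 1
(L1+L2)^2 = (3)^2 = 9
(L1-L2)^2 = (1)^2 = 1
Difference = 9 - 1 = 8
This equals 4*L1*L2 = 4*2*1 = 8
Workspace area = 8*pi

8


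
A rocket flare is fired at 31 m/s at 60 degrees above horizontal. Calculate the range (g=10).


Given: v0 = 31 m/s, theta = 60 deg, g = 10 m/s^2
sin(2*60) = sin(120) = sqrt(3)/2
Using R = v0^2 * sin(2*theta) / g
R = 31^2 * (sqrt(3)/2) / 10
R = 961 * sqrt(3) / 20
R = 961/20*sqrt(3) m

961/20*sqrt(3) m


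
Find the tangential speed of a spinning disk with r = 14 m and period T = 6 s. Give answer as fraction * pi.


Given: radius r = 14 m, period T = 6 s
Using v = 2*pi*r / T
v = 2*pi*14 / 6
v = 28*pi / 6
v = 14/3*pi m/s

14/3*pi m/s


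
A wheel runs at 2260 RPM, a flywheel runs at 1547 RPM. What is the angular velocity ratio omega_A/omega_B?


Given: RPM_A = 2260, RPM_B = 1547
omega = 2*pi*RPM/60, so omega_A/omega_B = RPM_A / RPM_B
omega_A/omega_B = 2260 / 1547
omega_A/omega_B = 2260/1547

2260/1547


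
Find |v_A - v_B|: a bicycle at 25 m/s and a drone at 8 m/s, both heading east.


Given: v_A = 25 m/s east, v_B = 8 m/s east
Both move in the same direction; relative speed = |v_A - v_B|
|25 - 8| = |17|
= 17 m/s

17 m/s


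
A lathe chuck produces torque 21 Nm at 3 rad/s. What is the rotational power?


Given: tau = 21 Nm, omega = 3 rad/s
Using P = tau * omega
P = 21 * 3
P = 63 W

63 W


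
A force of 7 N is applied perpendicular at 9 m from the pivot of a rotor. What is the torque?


Given: F = 7 N, r = 9 m, angle = 90 deg (perpendicular)
Using tau = F * r * sin(90)
sin(90) = 1
tau = 7 * 9 * 1
tau = 63 Nm

63 Nm


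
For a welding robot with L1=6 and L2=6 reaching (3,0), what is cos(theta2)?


Given: L1 = 6, L2 = 6, target (x, y) = (3, 0)
Using cos(theta2) = (x^2 + y^2 - L1^2 - L2^2) / (2*L1*L2)
x^2 + y^2 = 3^2 + 0 = 9
L1^2 + L2^2 = 36 + 36 = 72
Numerator = 9 - 72 = -63
Denominator = 2*6*6 = 72
cos(theta2) = -63/72 = -7/8

-7/8


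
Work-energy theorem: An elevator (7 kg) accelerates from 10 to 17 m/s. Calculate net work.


Given: m = 7 kg, v0 = 10 m/s, v = 17 m/s
Using W = (1/2)*m*(v^2 - v0^2)
v^2 = 17^2 = 289
v0^2 = 10^2 = 100
v^2 - v0^2 = 289 - 100 = 189
W = (1/2)*7*189 = 1323/2 J

1323/2 J


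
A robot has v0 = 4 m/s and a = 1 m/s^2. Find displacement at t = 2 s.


Given: v0 = 4 m/s, a = 1 m/s^2, t = 2 s
Using s = v0*t + (1/2)*a*t^2
s = 4*2 + (1/2)*1*2^2
s = 8 + (1/2)*4
s = 8 + 2
s = 10

10 m


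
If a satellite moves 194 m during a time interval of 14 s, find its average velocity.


Given: distance d = 194 m, time t = 14 s
Using v = d / t
v = 194 / 14
v = 97/7 m/s

97/7 m/s


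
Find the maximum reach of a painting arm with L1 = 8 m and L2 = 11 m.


Given: L1 = 8 m, L2 = 11 m
For a 2-link planar arm, max reach = L1 + L2 (fully extended)
Max reach = 8 + 11
Max reach = 19 m

19 m


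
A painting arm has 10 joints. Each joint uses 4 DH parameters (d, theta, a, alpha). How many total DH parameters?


Given: 10 joints, 4 DH parameters per joint (d, theta, a, alpha)
Total DH parameters = number_of_joints * 4
Total = 10 * 4
Total = 40

40


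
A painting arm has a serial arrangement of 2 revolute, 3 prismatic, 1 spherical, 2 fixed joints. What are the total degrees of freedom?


Given: serial robot with 2 revolute, 3 prismatic, 1 spherical, 2 fixed joints
DOF contribution per joint type: revolute=1, prismatic=1, spherical=3, fixed=0
DOF = 2*1 + 3*1 + 1*3 + 2*0
DOF = 8

8


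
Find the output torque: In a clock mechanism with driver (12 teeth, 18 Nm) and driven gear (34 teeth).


Given: N1 = 12, N2 = 34, T1 = 18 Nm
Using T2/T1 = N2/N1
T2 = T1 * N2 / N1
T2 = 18 * 34 / 12
T2 = 612 / 12
T2 = 51 Nm

51 Nm


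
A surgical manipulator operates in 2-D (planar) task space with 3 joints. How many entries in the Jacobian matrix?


Given: task space dimension = 2, joints = 3
Jacobian is a 2 x 3 matrix
Total entries = rows * columns
Total = 2 * 3
Total = 6

6


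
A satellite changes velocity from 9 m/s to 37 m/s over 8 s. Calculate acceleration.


Given: initial velocity v0 = 9 m/s, final velocity v = 37 m/s, time t = 8 s
Using a = (v - v0) / t
a = (37 - 9) / 8
a = 28 / 8
a = 7/2 m/s^2

7/2 m/s^2


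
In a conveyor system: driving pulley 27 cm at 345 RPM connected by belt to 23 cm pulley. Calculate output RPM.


Given: D1 = 27 cm, w1 = 345 RPM, D2 = 23 cm
Using D1*w1 = D2*w2
w2 = D1*w1 / D2
w2 = 27*345 / 23
w2 = 9315 / 23
w2 = 405 RPM

405 RPM


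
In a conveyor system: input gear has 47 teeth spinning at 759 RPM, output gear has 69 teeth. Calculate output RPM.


Given: N1 = 47 teeth, w1 = 759 RPM, N2 = 69 teeth
Using N1*w1 = N2*w2
w2 = N1*w1 / N2
w2 = 47*759 / 69
w2 = 35673 / 69
w2 = 517 RPM

517 RPM


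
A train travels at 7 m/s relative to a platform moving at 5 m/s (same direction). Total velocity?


Given: object velocity = 7 m/s, platform velocity = 5 m/s (same direction)
Using classical velocity addition: v_total = v_object + v_platform
v_total = 7 + 5
v_total = 12 m/s

12 m/s


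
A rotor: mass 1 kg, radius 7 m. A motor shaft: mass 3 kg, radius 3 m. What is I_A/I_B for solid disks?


Given: M1=1 kg, R1=7 m, M2=3 kg, R2=3 m
For a disk: I = (1/2)*M*R^2, so I_A/I_B = (M1*R1^2)/(M2*R2^2)
M1*R1^2 = 1*49 = 49
M2*R2^2 = 3*9 = 27
I_A/I_B = 49/27 = 49/27

49/27


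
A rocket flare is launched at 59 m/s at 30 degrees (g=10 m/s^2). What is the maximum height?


Given: v0 = 59 m/s, theta = 30 deg, g = 10 m/s^2
sin^2(30) = 1/4
Using H = v0^2 * sin^2(theta) / (2*g)
H = 59^2 * 1/4 / (2*10)
H = 3481 * 1/4 / 20
H = 3481/4 / 20
H = 3481/80 m

3481/80 m


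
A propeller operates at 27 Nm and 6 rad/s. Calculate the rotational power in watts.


Given: tau = 27 Nm, omega = 6 rad/s
Using P = tau * omega
P = 27 * 6
P = 162 W

162 W


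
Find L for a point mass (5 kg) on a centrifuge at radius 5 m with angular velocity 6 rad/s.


Given: m = 5 kg, r = 5 m, omega = 6 rad/s
For a point mass: I = m*r^2
I = 5*5^2 = 5*25 = 125
L = I*omega = 125*6
L = 750 kg*m^2/s

750 kg*m^2/s


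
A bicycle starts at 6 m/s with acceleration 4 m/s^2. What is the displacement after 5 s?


Given: v0 = 6 m/s, a = 4 m/s^2, t = 5 s
Using s = v0*t + (1/2)*a*t^2
s = 6*5 + (1/2)*4*5^2
s = 30 + (1/2)*100
s = 30 + 50
s = 80

80 m


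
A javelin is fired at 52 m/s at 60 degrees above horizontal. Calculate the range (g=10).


Given: v0 = 52 m/s, theta = 60 deg, g = 10 m/s^2
sin(2*60) = sin(120) = sqrt(3)/2
Using R = v0^2 * sin(2*theta) / g
R = 52^2 * (sqrt(3)/2) / 10
R = 2704 * sqrt(3) / 20
R = 676/5*sqrt(3) m

676/5*sqrt(3) m


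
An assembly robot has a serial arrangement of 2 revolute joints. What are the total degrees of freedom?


Given: serial robot with 2 revolute joints
DOF contribution per joint type: revolute=1, prismatic=1, spherical=3, fixed=0
DOF = 2*1
DOF = 2

2


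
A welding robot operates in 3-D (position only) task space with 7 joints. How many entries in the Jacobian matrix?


Given: task space dimension = 3, joints = 7
Jacobian is a 3 x 7 matrix
Total entries = rows * columns
Total = 3 * 7
Total = 21

21


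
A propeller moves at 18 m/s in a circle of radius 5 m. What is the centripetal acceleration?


Given: v = 18 m/s, r = 5 m
Using a_c = v^2 / r
a_c = 18^2 / 5
a_c = 324 / 5
a_c = 324/5 m/s^2

324/5 m/s^2


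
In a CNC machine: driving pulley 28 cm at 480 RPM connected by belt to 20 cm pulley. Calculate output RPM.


Given: D1 = 28 cm, w1 = 480 RPM, D2 = 20 cm
Using D1*w1 = D2*w2
w2 = D1*w1 / D2
w2 = 28*480 / 20
w2 = 13440 / 20
w2 = 672 RPM

672 RPM


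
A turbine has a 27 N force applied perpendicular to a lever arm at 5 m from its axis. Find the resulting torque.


Given: F = 27 N, r = 5 m, angle = 90 deg (perpendicular)
Using tau = F * r * sin(90)
sin(90) = 1
tau = 27 * 5 * 1
tau = 135 Nm

135 Nm


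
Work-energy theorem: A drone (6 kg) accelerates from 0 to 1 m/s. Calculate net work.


Given: m = 6 kg, v0 = 0 m/s, v = 1 m/s
Using W = (1/2)*m*(v^2 - v0^2)
v^2 = 1^2 = 1
v0^2 = 0^2 = 0
v^2 - v0^2 = 1 - 0 = 1
W = (1/2)*6*1 = 3 J

3 J


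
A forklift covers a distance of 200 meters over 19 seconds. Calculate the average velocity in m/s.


Given: distance d = 200 m, time t = 19 s
Using v = d / t
v = 200 / 19
v = 200/19 m/s

200/19 m/s


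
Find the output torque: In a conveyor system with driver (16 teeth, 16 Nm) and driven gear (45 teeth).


Given: N1 = 16, N2 = 45, T1 = 16 Nm
Using T2/T1 = N2/N1
T2 = T1 * N2 / N1
T2 = 16 * 45 / 16
T2 = 720 / 16
T2 = 45 Nm

45 Nm


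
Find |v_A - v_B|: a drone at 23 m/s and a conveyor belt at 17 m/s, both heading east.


Given: v_A = 23 m/s east, v_B = 17 m/s east
Both move in the same direction; relative speed = |v_A - v_B|
|23 - 17| = |6|
= 6 m/s

6 m/s


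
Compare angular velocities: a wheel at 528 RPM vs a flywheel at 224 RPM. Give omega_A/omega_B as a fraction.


Given: RPM_A = 528, RPM_B = 224
omega = 2*pi*RPM/60, so omega_A/omega_B = RPM_A / RPM_B
omega_A/omega_B = 528 / 224
omega_A/omega_B = 33/14

33/14


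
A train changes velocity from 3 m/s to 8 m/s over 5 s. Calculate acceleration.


Given: initial velocity v0 = 3 m/s, final velocity v = 8 m/s, time t = 5 s
Using a = (v - v0) / t
a = (8 - 3) / 5
a = 5 / 5
a = 1 m/s^2

1 m/s^2


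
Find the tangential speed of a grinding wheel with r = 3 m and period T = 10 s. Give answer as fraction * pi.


Given: radius r = 3 m, period T = 10 s
Using v = 2*pi*r / T
v = 2*pi*3 / 10
v = 6*pi / 10
v = 3/5*pi m/s

3/5*pi m/s


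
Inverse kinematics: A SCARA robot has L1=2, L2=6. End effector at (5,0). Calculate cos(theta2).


Given: L1 = 2, L2 = 6, target (x, y) = (5, 0)
Using cos(theta2) = (x^2 + y^2 - L1^2 - L2^2) / (2*L1*L2)
x^2 + y^2 = 5^2 + 0 = 25
L1^2 + L2^2 = 4 + 36 = 40
Numerator = 25 - 40 = -15
Denominator = 2*2*6 = 24
cos(theta2) = -15/24 = -5/8

-5/8


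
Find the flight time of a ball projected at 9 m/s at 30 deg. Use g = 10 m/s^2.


Given: v0 = 9 m/s, theta = 30 deg, g = 10 m/s^2
sin(30) = 1/2
Using T = 2*v0*sin(theta) / g
T = 2*9*1/2 / 10
T = 9 / 10
T = 9/10 s

9/10 s


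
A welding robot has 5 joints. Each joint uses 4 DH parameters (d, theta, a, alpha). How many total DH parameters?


Given: 5 joints, 4 DH parameters per joint (d, theta, a, alpha)
Total DH parameters = number_of_joints * 4
Total = 5 * 4
Total = 20

20


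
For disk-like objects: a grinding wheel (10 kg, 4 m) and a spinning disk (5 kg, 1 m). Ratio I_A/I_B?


Given: M1=10 kg, R1=4 m, M2=5 kg, R2=1 m
For a disk: I = (1/2)*M*R^2, so I_A/I_B = (M1*R1^2)/(M2*R2^2)
M1*R1^2 = 10*16 = 160
M2*R2^2 = 5*1 = 5
I_A/I_B = 160/5 = 32

32


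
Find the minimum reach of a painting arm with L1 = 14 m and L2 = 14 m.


Given: L1 = 14 m, L2 = 14 m
For a 2-link planar arm, min reach = |L1 - L2| (second link folded back)
Min reach = |14 - 14|
Min reach = 0 m

0 m


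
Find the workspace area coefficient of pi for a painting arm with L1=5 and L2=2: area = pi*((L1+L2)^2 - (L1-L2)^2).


Given: L1 = 5, L2 = 2
(L1+L2)^2 = (7)^2 = 49
(L1-L2)^2 = (3)^2 = 9
Difference = 49 - 9 = 40
This equals 4*L1*L2 = 4*5*2 = 40
Workspace area = 40*pi

40


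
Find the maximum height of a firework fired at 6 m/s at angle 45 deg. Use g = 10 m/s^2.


Given: v0 = 6 m/s, theta = 45 deg, g = 10 m/s^2
sin^2(45) = 1/2
Using H = v0^2 * sin^2(theta) / (2*g)
H = 6^2 * 1/2 / (2*10)
H = 36 * 1/2 / 20
H = 18 / 20
H = 9/10 m

9/10 m


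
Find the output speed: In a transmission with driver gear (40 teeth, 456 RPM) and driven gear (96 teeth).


Given: N1 = 40 teeth, w1 = 456 RPM, N2 = 96 teeth
Using N1*w1 = N2*w2
w2 = N1*w1 / N2
w2 = 40*456 / 96
w2 = 18240 / 96
w2 = 190 RPM

190 RPM


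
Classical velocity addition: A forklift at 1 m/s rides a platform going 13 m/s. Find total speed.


Given: object velocity = 1 m/s, platform velocity = 13 m/s (same direction)
Using classical velocity addition: v_total = v_object + v_platform
v_total = 1 + 13
v_total = 14 m/s

14 m/s


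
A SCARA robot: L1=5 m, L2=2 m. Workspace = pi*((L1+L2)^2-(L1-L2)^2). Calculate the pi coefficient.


Given: L1 = 5, L2 = 2
(L1+L2)^2 = (7)^2 = 49
(L1-L2)^2 = (3)^2 = 9
Difference = 49 - 9 = 40
This equals 4*L1*L2 = 4*5*2 = 40
Workspace area = 40*pi

40


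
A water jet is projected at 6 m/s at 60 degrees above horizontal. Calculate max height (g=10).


Given: v0 = 6 m/s, theta = 60 deg, g = 10 m/s^2
sin^2(60) = 3/4
Using H = v0^2 * sin^2(theta) / (2*g)
H = 6^2 * 3/4 / (2*10)
H = 36 * 3/4 / 20
H = 27 / 20
H = 27/20 m

27/20 m


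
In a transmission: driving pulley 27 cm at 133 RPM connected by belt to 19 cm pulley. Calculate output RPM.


Given: D1 = 27 cm, w1 = 133 RPM, D2 = 19 cm
Using D1*w1 = D2*w2
w2 = D1*w1 / D2
w2 = 27*133 / 19
w2 = 3591 / 19
w2 = 189 RPM

189 RPM


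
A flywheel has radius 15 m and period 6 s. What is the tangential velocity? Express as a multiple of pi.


Given: radius r = 15 m, period T = 6 s
Using v = 2*pi*r / T
v = 2*pi*15 / 6
v = 30*pi / 6
v = 5*pi m/s

5*pi m/s


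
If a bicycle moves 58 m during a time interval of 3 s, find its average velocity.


Given: distance d = 58 m, time t = 3 s
Using v = d / t
v = 58 / 3
v = 58/3 m/s

58/3 m/s


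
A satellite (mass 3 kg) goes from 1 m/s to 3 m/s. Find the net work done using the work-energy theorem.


Given: m = 3 kg, v0 = 1 m/s, v = 3 m/s
Using W = (1/2)*m*(v^2 - v0^2)
v^2 = 3^2 = 9
v0^2 = 1^2 = 1
v^2 - v0^2 = 9 - 1 = 8
W = (1/2)*3*8 = 12 J

12 J


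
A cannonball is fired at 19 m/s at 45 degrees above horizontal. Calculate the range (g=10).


Given: v0 = 19 m/s, theta = 45 deg, g = 10 m/s^2
sin(2*45) = sin(90) = 1
Using R = v0^2 * sin(2*theta) / g
R = 19^2 * 1 / 10
R = 361 / 10
R = 361/10 m

361/10 m


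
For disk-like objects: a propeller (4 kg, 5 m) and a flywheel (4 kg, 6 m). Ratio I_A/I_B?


Given: M1=4 kg, R1=5 m, M2=4 kg, R2=6 m
For a disk: I = (1/2)*M*R^2, so I_A/I_B = (M1*R1^2)/(M2*R2^2)
M1*R1^2 = 4*25 = 100
M2*R2^2 = 4*36 = 144
I_A/I_B = 100/144 = 25/36

25/36


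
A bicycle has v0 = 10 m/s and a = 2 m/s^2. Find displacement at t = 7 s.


Given: v0 = 10 m/s, a = 2 m/s^2, t = 7 s
Using s = v0*t + (1/2)*a*t^2
s = 10*7 + (1/2)*2*7^2
s = 70 + (1/2)*98
s = 70 + 49
s = 119

119 m


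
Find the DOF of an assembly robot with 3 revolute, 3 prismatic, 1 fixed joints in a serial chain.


Given: serial robot with 3 revolute, 3 prismatic, 1 fixed joints
DOF contribution per joint type: revolute=1, prismatic=1, spherical=3, fixed=0
DOF = 3*1 + 3*1 + 1*0
DOF = 6

6


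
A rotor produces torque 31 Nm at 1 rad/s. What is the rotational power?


Given: tau = 31 Nm, omega = 1 rad/s
Using P = tau * omega
P = 31 * 1
P = 31 W

31 W


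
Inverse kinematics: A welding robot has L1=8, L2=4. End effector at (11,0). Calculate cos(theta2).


Given: L1 = 8, L2 = 4, target (x, y) = (11, 0)
Using cos(theta2) = (x^2 + y^2 - L1^2 - L2^2) / (2*L1*L2)
x^2 + y^2 = 11^2 + 0 = 121
L1^2 + L2^2 = 64 + 16 = 80
Numerator = 121 - 80 = 41
Denominator = 2*8*4 = 64
cos(theta2) = 41/64 = 41/64

41/64


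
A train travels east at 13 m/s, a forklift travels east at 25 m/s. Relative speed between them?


Given: v_A = 13 m/s east, v_B = 25 m/s east
Both move in the same direction; relative speed = |v_A - v_B|
|13 - 25| = |-12|
= 12 m/s

12 m/s


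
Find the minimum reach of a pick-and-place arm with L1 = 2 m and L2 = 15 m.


Given: L1 = 2 m, L2 = 15 m
For a 2-link planar arm, min reach = |L1 - L2| (second link folded back)
Min reach = |2 - 15|
Min reach = 13 m

13 m


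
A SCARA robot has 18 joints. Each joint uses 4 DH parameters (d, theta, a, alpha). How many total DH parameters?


Given: 18 joints, 4 DH parameters per joint (d, theta, a, alpha)
Total DH parameters = number_of_joints * 4
Total = 18 * 4
Total = 72

72


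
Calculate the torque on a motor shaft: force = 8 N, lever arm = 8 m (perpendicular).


Given: F = 8 N, r = 8 m, angle = 90 deg (perpendicular)
Using tau = F * r * sin(90)
sin(90) = 1
tau = 8 * 8 * 1
tau = 64 Nm

64 Nm


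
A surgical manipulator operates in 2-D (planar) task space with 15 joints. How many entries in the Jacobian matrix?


Given: task space dimension = 2, joints = 15
Jacobian is a 2 x 15 matrix
Total entries = rows * columns
Total = 2 * 15
Total = 30

30


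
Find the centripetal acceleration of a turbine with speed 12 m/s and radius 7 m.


Given: v = 12 m/s, r = 7 m
Using a_c = v^2 / r
a_c = 12^2 / 7
a_c = 144 / 7
a_c = 144/7 m/s^2

144/7 m/s^2


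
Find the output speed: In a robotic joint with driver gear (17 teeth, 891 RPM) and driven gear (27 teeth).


Given: N1 = 17 teeth, w1 = 891 RPM, N2 = 27 teeth
Using N1*w1 = N2*w2
w2 = N1*w1 / N2
w2 = 17*891 / 27
w2 = 15147 / 27
w2 = 561 RPM

561 RPM


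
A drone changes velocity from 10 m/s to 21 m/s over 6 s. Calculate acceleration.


Given: initial velocity v0 = 10 m/s, final velocity v = 21 m/s, time t = 6 s
Using a = (v - v0) / t
a = (21 - 10) / 6
a = 11 / 6
a = 11/6 m/s^2

11/6 m/s^2


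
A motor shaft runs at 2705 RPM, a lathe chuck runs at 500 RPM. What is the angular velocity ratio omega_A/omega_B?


Given: RPM_A = 2705, RPM_B = 500
omega = 2*pi*RPM/60, so omega_A/omega_B = RPM_A / RPM_B
omega_A/omega_B = 2705 / 500
omega_A/omega_B = 541/100

541/100


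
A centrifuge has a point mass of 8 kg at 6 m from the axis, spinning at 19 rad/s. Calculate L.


Given: m = 8 kg, r = 6 m, omega = 19 rad/s
For a point mass: I = m*r^2
I = 8*6^2 = 8*36 = 288
L = I*omega = 288*19
L = 5472 kg*m^2/s

5472 kg*m^2/s


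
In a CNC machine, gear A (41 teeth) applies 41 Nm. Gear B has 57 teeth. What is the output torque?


Given: N1 = 41, N2 = 57, T1 = 41 Nm
Using T2/T1 = N2/N1
T2 = T1 * N2 / N1
T2 = 41 * 57 / 41
T2 = 2337 / 41
T2 = 57 Nm

57 Nm


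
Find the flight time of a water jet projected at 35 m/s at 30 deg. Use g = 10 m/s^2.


Given: v0 = 35 m/s, theta = 30 deg, g = 10 m/s^2
sin(30) = 1/2
Using T = 2*v0*sin(theta) / g
T = 2*35*1/2 / 10
T = 35 / 10
T = 7/2 s

7/2 s


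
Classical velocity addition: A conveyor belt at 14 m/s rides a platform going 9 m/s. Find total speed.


Given: object velocity = 14 m/s, platform velocity = 9 m/s (same direction)
Using classical velocity addition: v_total = v_object + v_platform
v_total = 14 + 9
v_total = 23 m/s

23 m/s


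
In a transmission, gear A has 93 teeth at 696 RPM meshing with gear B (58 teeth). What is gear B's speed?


Given: N1 = 93 teeth, w1 = 696 RPM, N2 = 58 teeth
Using N1*w1 = N2*w2
w2 = N1*w1 / N2
w2 = 93*696 / 58
w2 = 64728 / 58
w2 = 1116 RPM

1116 RPM


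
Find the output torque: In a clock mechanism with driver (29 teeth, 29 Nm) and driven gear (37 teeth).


Given: N1 = 29, N2 = 37, T1 = 29 Nm
Using T2/T1 = N2/N1
T2 = T1 * N2 / N1
T2 = 29 * 37 / 29
T2 = 1073 / 29
T2 = 37 Nm

37 Nm


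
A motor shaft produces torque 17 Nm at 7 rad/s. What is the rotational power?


Given: tau = 17 Nm, omega = 7 rad/s
Using P = tau * omega
P = 17 * 7
P = 119 W

119 W


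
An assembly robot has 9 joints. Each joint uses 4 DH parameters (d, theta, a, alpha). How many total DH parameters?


Given: 9 joints, 4 DH parameters per joint (d, theta, a, alpha)
Total DH parameters = number_of_joints * 4
Total = 9 * 4
Total = 36

36


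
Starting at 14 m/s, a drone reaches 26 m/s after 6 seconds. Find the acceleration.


Given: initial velocity v0 = 14 m/s, final velocity v = 26 m/s, time t = 6 s
Using a = (v - v0) / t
a = (26 - 14) / 6
a = 12 / 6
a = 2 m/s^2

2 m/s^2


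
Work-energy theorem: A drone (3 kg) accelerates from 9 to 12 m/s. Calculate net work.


Given: m = 3 kg, v0 = 9 m/s, v = 12 m/s
Using W = (1/2)*m*(v^2 - v0^2)
v^2 = 12^2 = 144
v0^2 = 9^2 = 81
v^2 - v0^2 = 144 - 81 = 63
W = (1/2)*3*63 = 189/2 J

189/2 J


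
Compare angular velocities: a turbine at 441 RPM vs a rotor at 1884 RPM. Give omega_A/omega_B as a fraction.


Given: RPM_A = 441, RPM_B = 1884
omega = 2*pi*RPM/60, so omega_A/omega_B = RPM_A / RPM_B
omega_A/omega_B = 441 / 1884
omega_A/omega_B = 147/628

147/628


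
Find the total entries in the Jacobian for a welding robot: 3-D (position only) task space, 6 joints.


Given: task space dimension = 3, joints = 6
Jacobian is a 3 x 6 matrix
Total entries = rows * columns
Total = 3 * 6
Total = 18

18


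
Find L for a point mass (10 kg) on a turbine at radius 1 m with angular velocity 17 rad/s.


Given: m = 10 kg, r = 1 m, omega = 17 rad/s
For a point mass: I = m*r^2
I = 10*1^2 = 10*1 = 10
L = I*omega = 10*17
L = 170 kg*m^2/s

170 kg*m^2/s


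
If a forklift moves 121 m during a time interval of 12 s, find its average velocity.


Given: distance d = 121 m, time t = 12 s
Using v = d / t
v = 121 / 12
v = 121/12 m/s

121/12 m/s
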